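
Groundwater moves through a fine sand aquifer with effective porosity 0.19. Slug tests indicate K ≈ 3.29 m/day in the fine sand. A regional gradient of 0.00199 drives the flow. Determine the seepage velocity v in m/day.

Hydraulic gradient i = 0.00199.
Darcy flux q = K · i = 3.290 × 0.001990 = 0.006547 m/day.
Seepage velocity v = q / n_e = 0.006547 / 0.19 = 0.03446 m/day.

0.0345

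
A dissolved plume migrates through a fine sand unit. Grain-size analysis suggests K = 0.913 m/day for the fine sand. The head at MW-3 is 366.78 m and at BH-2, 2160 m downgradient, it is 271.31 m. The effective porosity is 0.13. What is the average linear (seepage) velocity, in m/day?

0.310

Hydraulic gradient i = (366.78 − 271.31) / 2160 = 95.47 / 2160 = 0.04420.
Darcy flux q = K · i = 0.9130 × 0.04420 = 0.04035 m/day.
Seepage velocity v = q / n_e = 0.04035 / 0.13 = 0.3104 m/day.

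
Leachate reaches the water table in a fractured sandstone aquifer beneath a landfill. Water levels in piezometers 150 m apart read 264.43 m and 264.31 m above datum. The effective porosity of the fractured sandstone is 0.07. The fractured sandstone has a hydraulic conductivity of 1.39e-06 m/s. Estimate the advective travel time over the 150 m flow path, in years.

Convert K: 1.39e-06 m/s × 86400 = 0.1201 m/day.
Hydraulic gradient i = (264.43 − 264.31) / 150 = 0.12 / 150 = 0.0008000.
Darcy flux q = K · i = 0.1201 × 0.0008000 = 9.608e-05 m/day.
Seepage velocity v = q / n_e = 9.608e-05 / 0.07 = 0.001373 m/day.
Travel time t = L / v = 150 / 0.001373 = 1.093e+05 days = 299.2 years.

299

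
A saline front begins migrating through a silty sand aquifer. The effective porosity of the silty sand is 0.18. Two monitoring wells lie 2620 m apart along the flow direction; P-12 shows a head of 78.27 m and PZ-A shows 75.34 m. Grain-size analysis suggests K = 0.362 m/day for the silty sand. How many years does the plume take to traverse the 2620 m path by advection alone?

Hydraulic gradient i = (78.27 − 75.34) / 2620 = 2.93 / 2620 = 0.001118.
Darcy flux q = K · i = 0.3620 × 0.001118 = 0.0004048 m/day.
Seepage velocity v = q / n_e = 0.0004048 / 0.18 = 0.002249 m/day.
Travel time t = L / v = 2620 / 0.002249 = 1.165e+06 days = 3189 years.

3190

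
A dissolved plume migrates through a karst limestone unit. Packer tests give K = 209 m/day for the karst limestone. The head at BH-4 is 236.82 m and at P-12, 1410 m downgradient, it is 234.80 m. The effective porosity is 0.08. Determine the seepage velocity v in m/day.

3.74

Hydraulic gradient i = (236.82 − 234.80) / 1410 = 2.02 / 1410 = 0.001433.
Darcy flux q = K · i = 209.0 × 0.001433 = 0.2994 m/day.
Seepage velocity v = q / n_e = 0.2994 / 0.08 = 3.743 m/day.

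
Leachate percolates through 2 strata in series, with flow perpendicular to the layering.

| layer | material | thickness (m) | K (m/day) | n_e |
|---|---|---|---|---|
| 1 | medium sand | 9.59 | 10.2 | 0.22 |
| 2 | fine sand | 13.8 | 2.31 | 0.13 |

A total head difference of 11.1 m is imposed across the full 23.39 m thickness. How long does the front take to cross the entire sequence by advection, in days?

With flow normal to the layers, continuity requires the same specific discharge q through every layer.
Σ(b_i/K_i) = 9.59/10.2 + 13.8/2.31 = 6.914 d.
q = Δh / Σ(b_i/K_i) = 11.1 / 6.914 = 1.605 m/day.
In each layer the seepage velocity is v_i = q/n_i, so the layer transit time is t_i = b_i·n_i / q:
  layer 1 (medium sand): t_1 = 9.59 × 0.22 / 1.605 = 1.314 d
  layer 2 (fine sand): t_2 = 13.8 × 0.13 / 1.605 = 1.117 d
Total t = Σ t_i = 2.432 days.

2.43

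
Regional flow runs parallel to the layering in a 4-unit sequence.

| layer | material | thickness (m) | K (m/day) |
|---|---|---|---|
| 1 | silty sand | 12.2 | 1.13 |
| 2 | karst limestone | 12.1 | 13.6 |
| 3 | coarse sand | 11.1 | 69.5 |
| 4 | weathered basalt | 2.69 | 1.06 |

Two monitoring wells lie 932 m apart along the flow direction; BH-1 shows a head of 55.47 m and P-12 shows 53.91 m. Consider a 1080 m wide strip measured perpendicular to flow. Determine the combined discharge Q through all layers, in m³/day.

1720

Flow is parallel to layering, so each bed carries its own Darcy discharge and the transmissivities add.
Σ(K_i·b_i) = 1.13×12.2 + 13.6×12.1 + 69.5×11.1 + 1.06×2.69 = 952.6 m²/day.
Hydraulic gradient i = (55.47 − 53.91) / 932 = 1.56 / 932 = 0.001674.
Q = Σ(K_i·b_i) · W · i = 952.6 × 1080 × 0.001674 = 1722 m³/day.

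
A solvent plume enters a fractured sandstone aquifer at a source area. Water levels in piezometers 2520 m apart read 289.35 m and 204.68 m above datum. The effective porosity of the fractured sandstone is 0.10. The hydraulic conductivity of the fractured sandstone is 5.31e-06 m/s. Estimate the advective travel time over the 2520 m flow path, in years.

Convert K: 5.31e-06 m/s × 86400 = 0.4588 m/day.
Hydraulic gradient i = (289.35 − 204.68) / 2520 = 84.67 / 2520 = 0.03360.
Darcy flux q = K · i = 0.4588 × 0.03360 = 0.01541 m/day.
Seepage velocity v = q / n_e = 0.01541 / 0.10 = 0.1541 m/day.
Travel time t = L / v = 2520 / 0.1541 = 16348 days = 44.76 years.

44.8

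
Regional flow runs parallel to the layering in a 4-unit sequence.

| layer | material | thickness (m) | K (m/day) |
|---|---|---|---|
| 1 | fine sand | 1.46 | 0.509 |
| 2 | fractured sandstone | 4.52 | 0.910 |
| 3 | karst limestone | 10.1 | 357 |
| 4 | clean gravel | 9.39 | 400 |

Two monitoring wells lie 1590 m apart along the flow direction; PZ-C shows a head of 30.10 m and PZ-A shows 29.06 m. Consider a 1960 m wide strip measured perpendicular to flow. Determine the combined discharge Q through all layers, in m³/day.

9440

Flow is parallel to layering, so each bed carries its own Darcy discharge and the transmissivities add.
Σ(K_i·b_i) = 0.509×1.46 + 0.910×4.52 + 357×10.1 + 400×9.39 = 7367 m²/day.
Hydraulic gradient i = (30.10 − 29.06) / 1590 = 1.04 / 1590 = 0.0006541.
Q = Σ(K_i·b_i) · W · i = 7367 × 1960 × 0.0006541 = 9444 m³/day.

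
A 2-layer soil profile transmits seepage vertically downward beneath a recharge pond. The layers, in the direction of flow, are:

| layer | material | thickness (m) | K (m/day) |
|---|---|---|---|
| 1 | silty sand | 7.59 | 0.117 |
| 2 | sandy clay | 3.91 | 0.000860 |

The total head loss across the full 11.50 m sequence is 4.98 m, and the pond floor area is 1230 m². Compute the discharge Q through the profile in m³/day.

Flow is perpendicular to layering, so the layers act in series and the equivalent K is the thickness-weighted harmonic mean.
Total thickness L = 7.59 + 3.91 = 11.50 m.
Σ(b_i/K_i) = 7.59/0.117 + 3.91/0.000860 = 4611 d.
K_eq = L / Σ(b_i/K_i) = 11.50 / 4611 = 0.002494 m/day.
Q = K_eq · A · (Δh/L) = 0.002494 × 1230 × (4.98/11.50) = 1.328 m³/day.

1.33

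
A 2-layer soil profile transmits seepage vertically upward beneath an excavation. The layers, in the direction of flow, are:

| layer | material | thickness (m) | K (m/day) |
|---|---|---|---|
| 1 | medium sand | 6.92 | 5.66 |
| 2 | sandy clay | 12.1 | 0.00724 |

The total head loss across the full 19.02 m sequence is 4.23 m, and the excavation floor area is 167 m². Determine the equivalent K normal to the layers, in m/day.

Flow is perpendicular to layering, so the layers act in series and the equivalent K is the thickness-weighted harmonic mean.
Total thickness L = 6.92 + 12.1 = 19.02 m.
Σ(b_i/K_i) = 6.92/5.66 + 12.1/0.00724 = 1672 d.
K_eq = L / Σ(b_i/K_i) = 19.02 / 1672 = 0.01137 m/day.

0.0114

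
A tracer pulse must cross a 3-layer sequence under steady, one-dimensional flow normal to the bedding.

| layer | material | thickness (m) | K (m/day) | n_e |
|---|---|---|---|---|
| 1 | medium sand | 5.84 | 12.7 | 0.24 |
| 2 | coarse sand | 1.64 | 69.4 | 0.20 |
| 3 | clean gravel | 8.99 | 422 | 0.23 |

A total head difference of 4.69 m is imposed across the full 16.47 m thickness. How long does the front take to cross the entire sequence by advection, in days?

With flow normal to the layers, continuity requires the same specific discharge q through every layer.
Σ(b_i/K_i) = 5.84/12.7 + 1.64/69.4 + 8.99/422 = 0.5048 d.
q = Δh / Σ(b_i/K_i) = 4.69 / 0.5048 = 9.291 m/day.
In each layer the seepage velocity is v_i = q/n_i, so the layer transit time is t_i = b_i·n_i / q:
  layer 1 (medium sand): t_1 = 5.84 × 0.24 / 9.291 = 0.1509 d
  layer 2 (coarse sand): t_2 = 1.64 × 0.20 / 9.291 = 0.03530 d
  layer 3 (clean gravel): t_3 = 8.99 × 0.23 / 9.291 = 0.2225 d
Total t = Σ t_i = 0.4087 days.

0.409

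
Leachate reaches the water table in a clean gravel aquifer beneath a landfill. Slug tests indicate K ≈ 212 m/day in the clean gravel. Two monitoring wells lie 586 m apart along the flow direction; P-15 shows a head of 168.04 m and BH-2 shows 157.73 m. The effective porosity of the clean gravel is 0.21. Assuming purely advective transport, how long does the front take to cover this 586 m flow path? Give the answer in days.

33.0

Hydraulic gradient i = (168.04 − 157.73) / 586 = 10.31 / 586 = 0.01759.
Darcy flux q = K · i = 212.0 × 0.01759 = 3.730 m/day.
Seepage velocity v = q / n_e = 3.730 / 0.21 = 17.76 m/day.
Travel time t = L / v = 586 / 17.76 = 32.99 days.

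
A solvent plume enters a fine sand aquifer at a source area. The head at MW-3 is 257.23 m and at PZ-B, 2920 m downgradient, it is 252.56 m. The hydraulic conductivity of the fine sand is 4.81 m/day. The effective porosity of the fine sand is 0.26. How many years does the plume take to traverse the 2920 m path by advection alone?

Hydraulic gradient i = (257.23 − 252.56) / 2920 = 4.67 / 2920 = 0.001599.
Darcy flux q = K · i = 4.810 × 0.001599 = 0.007693 m/day.
Seepage velocity v = q / n_e = 0.007693 / 0.26 = 0.02959 m/day.
Travel time t = L / v = 2920 / 0.02959 = 98691 days = 270.2 years.

270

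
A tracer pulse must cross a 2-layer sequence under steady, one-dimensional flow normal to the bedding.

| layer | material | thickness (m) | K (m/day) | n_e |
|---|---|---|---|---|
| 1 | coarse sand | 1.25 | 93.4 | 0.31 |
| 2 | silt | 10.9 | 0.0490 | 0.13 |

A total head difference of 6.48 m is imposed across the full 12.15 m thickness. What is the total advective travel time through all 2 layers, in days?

With flow normal to the layers, continuity requires the same specific discharge q through every layer.
Σ(b_i/K_i) = 1.25/93.4 + 10.9/0.0490 = 222.5 d.
q = Δh / Σ(b_i/K_i) = 6.48 / 222.5 = 0.02913 m/day.
In each layer the seepage velocity is v_i = q/n_i, so the layer transit time is t_i = b_i·n_i / q:
  layer 1 (coarse sand): t_1 = 1.25 × 0.31 / 0.02913 = 13.30 d
  layer 2 (silt): t_2 = 10.9 × 0.13 / 0.02913 = 48.65 d
Total t = Σ t_i = 61.95 days.

61.9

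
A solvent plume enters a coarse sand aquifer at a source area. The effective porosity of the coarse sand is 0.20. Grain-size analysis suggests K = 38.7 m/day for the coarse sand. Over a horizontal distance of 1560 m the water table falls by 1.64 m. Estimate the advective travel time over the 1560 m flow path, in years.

21.0

Hydraulic gradient i = Δh / L = 1.64 / 1560 = 0.001051.
Darcy flux q = K · i = 38.70 × 0.001051 = 0.04068 m/day.
Seepage velocity v = q / n_e = 0.04068 / 0.20 = 0.2034 m/day.
Travel time t = L / v = 1560 / 0.2034 = 7669 days = 21.00 years.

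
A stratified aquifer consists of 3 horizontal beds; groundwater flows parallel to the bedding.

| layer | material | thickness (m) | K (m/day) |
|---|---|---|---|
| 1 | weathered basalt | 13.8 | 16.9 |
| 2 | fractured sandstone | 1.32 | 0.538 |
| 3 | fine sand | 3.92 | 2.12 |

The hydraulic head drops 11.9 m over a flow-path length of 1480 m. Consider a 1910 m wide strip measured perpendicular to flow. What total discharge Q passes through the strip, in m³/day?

Flow is parallel to layering, so each bed carries its own Darcy discharge and the transmissivities add.
Σ(K_i·b_i) = 16.9×13.8 + 0.538×1.32 + 2.12×3.92 = 242.2 m²/day.
Hydraulic gradient i = Δh / L = 11.9 / 1480 = 0.008041.
Q = Σ(K_i·b_i) · W · i = 242.2 × 1910 × 0.008041 = 3720 m³/day.

3720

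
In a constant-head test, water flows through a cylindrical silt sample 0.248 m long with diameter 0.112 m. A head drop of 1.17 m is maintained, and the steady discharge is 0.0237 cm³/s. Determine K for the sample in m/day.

Cross-sectional area A = π·(d/2)² = π × (0.112/2)² = 0.009852 m².
Convert discharge: 0.0237 cm³/s = 2.370e-08 m³/s.
Darcy's law rearranged: K = Q·L / (A·Δh) = 2.370e-08 × 0.248 / (0.009852 × 1.17) = 5.099e-07 m/s = 0.04406 m/day.

0.0441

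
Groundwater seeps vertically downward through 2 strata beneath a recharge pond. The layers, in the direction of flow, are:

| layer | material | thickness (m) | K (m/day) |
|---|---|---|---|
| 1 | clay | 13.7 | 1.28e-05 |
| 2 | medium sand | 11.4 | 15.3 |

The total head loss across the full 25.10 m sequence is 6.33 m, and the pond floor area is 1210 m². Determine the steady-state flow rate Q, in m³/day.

Flow is perpendicular to layering, so the layers act in series and the equivalent K is the thickness-weighted harmonic mean.
Total thickness L = 13.7 + 11.4 = 25.10 m.
Σ(b_i/K_i) = 13.7/1.28e-05 + 11.4/15.3 = 1.070e+06 d.
K_eq = L / Σ(b_i/K_i) = 25.10 / 1.070e+06 = 2.345e-05 m/day.
Q = K_eq · A · (Δh/L) = 2.345e-05 × 1210 × (6.33/25.10) = 0.007156 m³/day.

0.00716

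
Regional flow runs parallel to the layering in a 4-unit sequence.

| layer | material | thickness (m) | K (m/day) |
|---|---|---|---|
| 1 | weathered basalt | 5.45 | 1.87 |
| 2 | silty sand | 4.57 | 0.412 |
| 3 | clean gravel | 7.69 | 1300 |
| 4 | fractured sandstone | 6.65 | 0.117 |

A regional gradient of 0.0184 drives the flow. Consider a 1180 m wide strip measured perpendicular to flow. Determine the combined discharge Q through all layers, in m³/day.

Flow is parallel to layering, so each bed carries its own Darcy discharge and the transmissivities add.
Σ(K_i·b_i) = 1.87×5.45 + 0.412×4.57 + 1300×7.69 + 0.117×6.65 = 10010 m²/day.
Hydraulic gradient i = 0.0184.
Q = Σ(K_i·b_i) · W · i = 10010 × 1180 × 0.01840 = 2.173e+05 m³/day.

217000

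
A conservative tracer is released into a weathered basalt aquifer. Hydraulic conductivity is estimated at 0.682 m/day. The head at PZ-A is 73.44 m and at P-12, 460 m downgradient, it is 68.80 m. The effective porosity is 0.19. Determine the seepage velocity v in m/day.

Hydraulic gradient i = (73.44 − 68.80) / 460 = 4.64 / 460 = 0.01009.
Darcy flux q = K · i = 0.6820 × 0.01009 = 0.006879 m/day.
Seepage velocity v = q / n_e = 0.006879 / 0.19 = 0.03621 m/day.

0.0362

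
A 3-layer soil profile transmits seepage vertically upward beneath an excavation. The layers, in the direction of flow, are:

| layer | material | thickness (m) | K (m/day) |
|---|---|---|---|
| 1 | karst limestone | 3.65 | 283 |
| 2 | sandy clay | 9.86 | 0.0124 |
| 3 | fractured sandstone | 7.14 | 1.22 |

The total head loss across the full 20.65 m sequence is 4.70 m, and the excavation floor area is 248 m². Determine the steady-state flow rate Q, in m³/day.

1.46

Flow is perpendicular to layering, so the layers act in series and the equivalent K is the thickness-weighted harmonic mean.
Total thickness L = 3.65 + 9.86 + 7.14 = 20.65 m.
Σ(b_i/K_i) = 3.65/283 + 9.86/0.0124 + 7.14/1.22 = 801.0 d.
K_eq = L / Σ(b_i/K_i) = 20.65 / 801.0 = 0.02578 m/day.
Q = K_eq · A · (Δh/L) = 0.02578 × 248 × (4.70/20.65) = 1.455 m³/day.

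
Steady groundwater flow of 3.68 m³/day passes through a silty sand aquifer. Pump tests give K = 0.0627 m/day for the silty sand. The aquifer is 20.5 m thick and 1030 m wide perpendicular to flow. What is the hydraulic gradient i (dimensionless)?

Cross-sectional area A = 1030 × 20.5 = 21115 m².
From Q = K·A·i, i = Q / (K·A) = 3.68 / (0.06270 × 21115) = 0.002780.

0.00278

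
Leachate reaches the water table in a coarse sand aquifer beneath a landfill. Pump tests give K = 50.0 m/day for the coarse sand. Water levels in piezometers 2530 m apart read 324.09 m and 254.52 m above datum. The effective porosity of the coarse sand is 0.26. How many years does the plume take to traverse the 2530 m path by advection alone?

1.31

Hydraulic gradient i = (324.09 − 254.52) / 2530 = 69.57 / 2530 = 0.02750.
Darcy flux q = K · i = 50.00 × 0.02750 = 1.375 m/day.
Seepage velocity v = q / n_e = 1.375 / 0.26 = 5.288 m/day.
Travel time t = L / v = 2530 / 5.288 = 478.4 days = 1.310 years.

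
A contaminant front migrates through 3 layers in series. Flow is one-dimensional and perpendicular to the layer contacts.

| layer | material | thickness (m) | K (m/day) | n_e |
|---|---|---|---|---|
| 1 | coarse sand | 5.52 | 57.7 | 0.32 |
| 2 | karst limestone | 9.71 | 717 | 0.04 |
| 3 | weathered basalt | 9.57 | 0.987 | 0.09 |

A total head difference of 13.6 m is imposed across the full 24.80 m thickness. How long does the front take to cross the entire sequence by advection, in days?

With flow normal to the layers, continuity requires the same specific discharge q through every layer.
Σ(b_i/K_i) = 5.52/57.7 + 9.71/717 + 9.57/0.987 = 9.805 d.
q = Δh / Σ(b_i/K_i) = 13.6 / 9.805 = 1.387 m/day.
In each layer the seepage velocity is v_i = q/n_i, so the layer transit time is t_i = b_i·n_i / q:
  layer 1 (coarse sand): t_1 = 5.52 × 0.32 / 1.387 = 1.274 d
  layer 2 (karst limestone): t_2 = 9.71 × 0.04 / 1.387 = 0.2800 d
  layer 3 (weathered basalt): t_3 = 9.57 × 0.09 / 1.387 = 0.6210 d
Total t = Σ t_i = 2.175 days.

2.17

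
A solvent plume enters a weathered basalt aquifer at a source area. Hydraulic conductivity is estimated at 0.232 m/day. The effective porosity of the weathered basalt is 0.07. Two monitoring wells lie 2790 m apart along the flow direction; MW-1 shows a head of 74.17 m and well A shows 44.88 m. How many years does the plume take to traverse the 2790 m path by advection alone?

Hydraulic gradient i = (74.17 − 44.88) / 2790 = 29.29 / 2790 = 0.01050.
Darcy flux q = K · i = 0.2320 × 0.01050 = 0.002436 m/day.
Seepage velocity v = q / n_e = 0.002436 / 0.07 = 0.03479 m/day.
Travel time t = L / v = 2790 / 0.03479 = 80186 days = 219.5 years.

220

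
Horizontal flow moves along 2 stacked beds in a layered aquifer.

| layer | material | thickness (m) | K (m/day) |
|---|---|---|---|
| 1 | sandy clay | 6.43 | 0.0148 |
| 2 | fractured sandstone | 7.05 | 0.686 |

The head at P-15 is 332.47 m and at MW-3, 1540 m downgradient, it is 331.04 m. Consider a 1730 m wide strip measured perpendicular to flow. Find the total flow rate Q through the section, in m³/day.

7.92

Flow is parallel to layering, so each bed carries its own Darcy discharge and the transmissivities add.
Σ(K_i·b_i) = 0.0148×6.43 + 0.686×7.05 = 4.931 m²/day.
Hydraulic gradient i = (332.47 − 331.04) / 1540 = 1.43 / 1540 = 0.0009286.
Q = Σ(K_i·b_i) · W · i = 4.931 × 1730 × 0.0009286 = 7.922 m³/day.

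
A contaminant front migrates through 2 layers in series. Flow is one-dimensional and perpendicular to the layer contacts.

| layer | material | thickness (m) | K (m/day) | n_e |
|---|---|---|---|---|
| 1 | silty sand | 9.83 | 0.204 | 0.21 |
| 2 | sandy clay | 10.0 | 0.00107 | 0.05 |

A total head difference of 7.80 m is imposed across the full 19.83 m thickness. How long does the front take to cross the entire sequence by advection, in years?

With flow normal to the layers, continuity requires the same specific discharge q through every layer.
Σ(b_i/K_i) = 9.83/0.204 + 10.0/0.00107 = 9394 d.
q = Δh / Σ(b_i/K_i) = 7.80 / 9394 = 0.0008303 m/day.
In each layer the seepage velocity is v_i = q/n_i, so the layer transit time is t_i = b_i·n_i / q:
  layer 1 (silty sand): t_1 = 9.83 × 0.21 / 0.0008303 = 2486 d
  layer 2 (sandy clay): t_2 = 10.0 × 0.05 / 0.0008303 = 602.2 d
Total t = Σ t_i = 3088 days = 8.455 years.

8.46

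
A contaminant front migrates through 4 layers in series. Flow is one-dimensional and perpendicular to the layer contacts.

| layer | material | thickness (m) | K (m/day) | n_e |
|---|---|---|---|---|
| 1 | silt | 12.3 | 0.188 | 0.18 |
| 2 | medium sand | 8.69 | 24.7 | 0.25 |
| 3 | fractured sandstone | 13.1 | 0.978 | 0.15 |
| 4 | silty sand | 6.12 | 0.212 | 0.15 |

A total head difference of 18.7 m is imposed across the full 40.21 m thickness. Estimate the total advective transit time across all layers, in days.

42.0

With flow normal to the layers, continuity requires the same specific discharge q through every layer.
Σ(b_i/K_i) = 12.3/0.188 + 8.69/24.7 + 13.1/0.978 + 6.12/0.212 = 108.0 d.
q = Δh / Σ(b_i/K_i) = 18.7 / 108.0 = 0.1731 m/day.
In each layer the seepage velocity is v_i = q/n_i, so the layer transit time is t_i = b_i·n_i / q:
  layer 1 (silt): t_1 = 12.3 × 0.18 / 0.1731 = 12.79 d
  layer 2 (medium sand): t_2 = 8.69 × 0.25 / 0.1731 = 12.55 d
  layer 3 (fractured sandstone): t_3 = 13.1 × 0.15 / 0.1731 = 11.35 d
  layer 4 (silty sand): t_4 = 6.12 × 0.15 / 0.1731 = 5.304 d
Total t = Σ t_i = 42.00 days.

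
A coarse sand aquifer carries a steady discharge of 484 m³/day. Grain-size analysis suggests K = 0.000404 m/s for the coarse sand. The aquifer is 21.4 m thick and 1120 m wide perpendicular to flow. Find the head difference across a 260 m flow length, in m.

0.150

Convert K: 0.000404 m/s × 86400 = 34.91 m/day.
Cross-sectional area A = 1120 × 21.4 = 23968 m².
From Q = K·A·i, i = Q / (K·A) = 484 / (34.91 × 23968) = 0.0005785.
Head loss Δh = i · L = 0.0005785 × 260 = 0.1504 m.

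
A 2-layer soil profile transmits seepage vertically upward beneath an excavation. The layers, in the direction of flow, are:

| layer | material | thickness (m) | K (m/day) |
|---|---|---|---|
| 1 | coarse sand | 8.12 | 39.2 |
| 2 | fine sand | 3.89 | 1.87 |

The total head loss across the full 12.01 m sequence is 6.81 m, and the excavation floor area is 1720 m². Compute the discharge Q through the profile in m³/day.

Flow is perpendicular to layering, so the layers act in series and the equivalent K is the thickness-weighted harmonic mean.
Total thickness L = 8.12 + 3.89 = 12.01 m.
Σ(b_i/K_i) = 8.12/39.2 + 3.89/1.87 = 2.287 d.
K_eq = L / Σ(b_i/K_i) = 12.01 / 2.287 = 5.251 m/day.
Q = K_eq · A · (Δh/L) = 5.251 × 1720 × (6.81/12.01) = 5121 m³/day.

5120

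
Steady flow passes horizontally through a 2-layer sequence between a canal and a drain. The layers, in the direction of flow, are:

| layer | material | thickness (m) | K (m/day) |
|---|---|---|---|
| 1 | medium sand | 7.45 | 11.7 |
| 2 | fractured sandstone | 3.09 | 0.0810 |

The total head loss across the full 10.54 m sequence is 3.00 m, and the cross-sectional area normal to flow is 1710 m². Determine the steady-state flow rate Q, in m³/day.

132

Flow is perpendicular to layering, so the layers act in series and the equivalent K is the thickness-weighted harmonic mean.
Total thickness L = 7.45 + 3.09 = 10.54 m.
Σ(b_i/K_i) = 7.45/11.7 + 3.09/0.0810 = 38.78 d.
K_eq = L / Σ(b_i/K_i) = 10.54 / 38.78 = 0.2718 m/day.
Q = K_eq · A · (Δh/L) = 0.2718 × 1710 × (3.00/10.54) = 132.3 m³/day.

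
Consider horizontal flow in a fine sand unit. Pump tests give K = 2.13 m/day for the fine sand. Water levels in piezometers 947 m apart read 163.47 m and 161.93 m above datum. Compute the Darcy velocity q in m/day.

Hydraulic gradient i = (163.47 − 161.93) / 947 = 1.54 / 947 = 0.001626.
Specific discharge q = K · i = 2.130 × 0.001626 = 0.003464 m/day.

0.00346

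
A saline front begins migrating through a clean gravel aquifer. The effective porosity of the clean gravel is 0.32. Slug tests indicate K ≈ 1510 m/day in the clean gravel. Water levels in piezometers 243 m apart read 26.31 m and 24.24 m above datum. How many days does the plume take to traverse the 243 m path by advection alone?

Hydraulic gradient i = (26.31 − 24.24) / 243 = 2.07 / 243 = 0.008519.
Darcy flux q = K · i = 1510 × 0.008519 = 12.86 m/day.
Seepage velocity v = q / n_e = 12.86 / 0.32 = 40.20 m/day.
Travel time t = L / v = 243 / 40.20 = 6.045 days.

6.05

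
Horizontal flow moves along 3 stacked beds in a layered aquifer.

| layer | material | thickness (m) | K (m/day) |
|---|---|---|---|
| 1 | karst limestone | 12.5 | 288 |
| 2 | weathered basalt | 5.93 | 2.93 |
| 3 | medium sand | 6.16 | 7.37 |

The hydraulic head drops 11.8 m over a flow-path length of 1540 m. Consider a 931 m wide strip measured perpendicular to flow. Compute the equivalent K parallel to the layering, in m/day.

149

Flow is parallel to layering, so each bed carries its own Darcy discharge and the transmissivities add.
Σ(K_i·b_i) = 288×12.5 + 2.93×5.93 + 7.37×6.16 = 3663 m²/day.
Total thickness b = 24.59 m, so K_eq = Σ(K_i·b_i)/b = 149.0 m/day.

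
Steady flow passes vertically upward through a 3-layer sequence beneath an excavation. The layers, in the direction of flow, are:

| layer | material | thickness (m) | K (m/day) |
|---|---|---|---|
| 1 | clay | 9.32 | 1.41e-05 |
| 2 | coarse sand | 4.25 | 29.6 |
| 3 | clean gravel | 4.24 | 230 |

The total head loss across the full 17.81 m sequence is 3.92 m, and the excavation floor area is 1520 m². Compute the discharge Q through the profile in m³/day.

0.00901

Flow is perpendicular to layering, so the layers act in series and the equivalent K is the thickness-weighted harmonic mean.
Total thickness L = 9.32 + 4.25 + 4.24 = 17.81 m.
Σ(b_i/K_i) = 9.32/1.41e-05 + 4.25/29.6 + 4.24/230 = 6.610e+05 d.
K_eq = L / Σ(b_i/K_i) = 17.81 / 6.610e+05 = 2.694e-05 m/day.
Q = K_eq · A · (Δh/L) = 2.694e-05 × 1520 × (3.92/17.81) = 0.009014 m³/day.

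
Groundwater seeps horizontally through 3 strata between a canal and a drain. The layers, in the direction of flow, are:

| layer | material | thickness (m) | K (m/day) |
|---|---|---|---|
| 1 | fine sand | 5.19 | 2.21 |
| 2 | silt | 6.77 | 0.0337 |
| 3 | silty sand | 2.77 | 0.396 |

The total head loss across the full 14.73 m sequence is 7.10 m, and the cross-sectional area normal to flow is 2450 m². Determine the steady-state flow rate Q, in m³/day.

82.7

Flow is perpendicular to layering, so the layers act in series and the equivalent K is the thickness-weighted harmonic mean.
Total thickness L = 5.19 + 6.77 + 2.77 = 14.73 m.
Σ(b_i/K_i) = 5.19/2.21 + 6.77/0.0337 + 2.77/0.396 = 210.2 d.
K_eq = L / Σ(b_i/K_i) = 14.73 / 210.2 = 0.07006 m/day.
Q = K_eq · A · (Δh/L) = 0.07006 × 2450 × (7.10/14.73) = 82.74 m³/day.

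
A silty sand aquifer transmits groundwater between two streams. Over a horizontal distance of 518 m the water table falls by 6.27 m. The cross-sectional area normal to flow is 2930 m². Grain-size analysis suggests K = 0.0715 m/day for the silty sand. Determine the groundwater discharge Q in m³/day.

Hydraulic gradient i = Δh / L = 6.27 / 518 = 0.01210.
Darcy's law: Q = K · A · i = 0.07150 × 2930 × 0.01210 = 2.536 m³/day.

2.54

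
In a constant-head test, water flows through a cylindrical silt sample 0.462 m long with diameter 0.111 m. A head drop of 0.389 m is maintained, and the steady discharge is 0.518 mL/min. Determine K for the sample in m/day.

0.0915

Cross-sectional area A = π·(d/2)² = π × (0.111/2)² = 0.009677 m².
Convert discharge: 0.518 mL/min = 8.633e-09 m³/s.
Darcy's law rearranged: K = Q·L / (A·Δh) = 8.633e-09 × 0.462 / (0.009677 × 0.389) = 1.060e-06 m/s = 0.09155 m/day.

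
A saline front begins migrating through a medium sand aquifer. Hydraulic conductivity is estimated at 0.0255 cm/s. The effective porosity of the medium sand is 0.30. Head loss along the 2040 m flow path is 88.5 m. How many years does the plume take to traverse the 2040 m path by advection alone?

Convert K: 0.0255 cm/s × 864 = 22.03 m/day.
Hydraulic gradient i = Δh / L = 88.5 / 2040 = 0.04338.
Darcy flux q = K · i = 22.03 × 0.04338 = 0.9558 m/day.
Seepage velocity v = q / n_e = 0.9558 / 0.30 = 3.186 m/day.
Travel time t = L / v = 2040 / 3.186 = 640.3 days = 1.753 years.

1.75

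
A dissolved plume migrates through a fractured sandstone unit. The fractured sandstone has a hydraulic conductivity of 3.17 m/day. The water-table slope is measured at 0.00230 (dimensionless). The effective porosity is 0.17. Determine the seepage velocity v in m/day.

Hydraulic gradient i = 0.00230.
Darcy flux q = K · i = 3.170 × 0.002300 = 0.007291 m/day.
Seepage velocity v = q / n_e = 0.007291 / 0.17 = 0.04289 m/day.

0.0429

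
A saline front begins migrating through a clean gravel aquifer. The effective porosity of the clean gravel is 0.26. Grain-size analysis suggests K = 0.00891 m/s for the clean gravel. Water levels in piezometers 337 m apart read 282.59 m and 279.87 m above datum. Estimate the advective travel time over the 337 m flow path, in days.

14.1

Convert K: 0.00891 m/s × 86400 = 769.8 m/day.
Hydraulic gradient i = (282.59 − 279.87) / 337 = 2.72 / 337 = 0.008071.
Darcy flux q = K · i = 769.8 × 0.008071 = 6.213 m/day.
Seepage velocity v = q / n_e = 6.213 / 0.26 = 23.90 m/day.
Travel time t = L / v = 337 / 23.90 = 14.10 days.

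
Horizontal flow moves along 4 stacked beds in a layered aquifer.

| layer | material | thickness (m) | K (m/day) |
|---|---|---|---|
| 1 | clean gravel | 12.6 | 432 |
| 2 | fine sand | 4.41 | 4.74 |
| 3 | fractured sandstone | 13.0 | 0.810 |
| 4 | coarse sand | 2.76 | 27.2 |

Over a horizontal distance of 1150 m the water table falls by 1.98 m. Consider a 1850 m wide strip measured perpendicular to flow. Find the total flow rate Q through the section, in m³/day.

17700

Flow is parallel to layering, so each bed carries its own Darcy discharge and the transmissivities add.
Σ(K_i·b_i) = 432×12.6 + 4.74×4.41 + 0.810×13.0 + 27.2×2.76 = 5550 m²/day.
Hydraulic gradient i = Δh / L = 1.98 / 1150 = 0.001722.
Q = Σ(K_i·b_i) · W · i = 5550 × 1850 × 0.001722 = 17677 m³/day.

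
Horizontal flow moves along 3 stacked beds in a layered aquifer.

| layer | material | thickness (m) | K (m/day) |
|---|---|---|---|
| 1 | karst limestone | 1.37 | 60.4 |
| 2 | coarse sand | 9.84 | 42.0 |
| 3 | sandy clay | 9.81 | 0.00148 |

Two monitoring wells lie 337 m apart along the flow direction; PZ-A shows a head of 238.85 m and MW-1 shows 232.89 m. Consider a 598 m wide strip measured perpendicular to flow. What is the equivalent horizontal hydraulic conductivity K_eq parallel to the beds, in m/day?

Flow is parallel to layering, so each bed carries its own Darcy discharge and the transmissivities add.
Σ(K_i·b_i) = 60.4×1.37 + 42.0×9.84 + 0.00148×9.81 = 496.0 m²/day.
Total thickness b = 21.02 m, so K_eq = Σ(K_i·b_i)/b = 23.60 m/day.

23.6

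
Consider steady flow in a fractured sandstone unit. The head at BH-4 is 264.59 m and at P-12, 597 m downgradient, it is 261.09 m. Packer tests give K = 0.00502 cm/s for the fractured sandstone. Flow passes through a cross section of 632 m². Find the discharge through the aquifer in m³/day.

16.1

Convert K: 0.00502 cm/s × 864 = 4.337 m/day.
Hydraulic gradient i = (264.59 − 261.09) / 597 = 3.5 / 597 = 0.005863.
Darcy's law: Q = K · A · i = 4.337 × 632.0 × 0.005863 = 16.07 m³/day.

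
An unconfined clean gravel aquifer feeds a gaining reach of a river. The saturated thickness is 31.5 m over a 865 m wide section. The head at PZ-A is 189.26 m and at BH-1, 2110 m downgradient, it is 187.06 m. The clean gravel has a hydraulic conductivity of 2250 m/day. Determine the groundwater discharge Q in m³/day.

63900

Cross-sectional area A = 865 × 31.5 = 27248 m².
Hydraulic gradient i = (189.26 − 187.06) / 2110 = 2.2 / 2110 = 0.001043.
Darcy's law: Q = K · A · i = 2250 × 27248 × 0.001043 = 63922 m³/day.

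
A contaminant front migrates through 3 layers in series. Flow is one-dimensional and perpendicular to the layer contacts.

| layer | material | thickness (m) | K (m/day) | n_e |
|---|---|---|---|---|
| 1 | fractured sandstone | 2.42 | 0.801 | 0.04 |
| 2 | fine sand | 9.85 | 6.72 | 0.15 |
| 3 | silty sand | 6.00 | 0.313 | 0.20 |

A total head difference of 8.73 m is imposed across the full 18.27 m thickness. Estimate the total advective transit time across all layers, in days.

7.52

With flow normal to the layers, continuity requires the same specific discharge q through every layer.
Σ(b_i/K_i) = 2.42/0.801 + 9.85/6.72 + 6.00/0.313 = 23.66 d.
q = Δh / Σ(b_i/K_i) = 8.73 / 23.66 = 0.3690 m/day.
In each layer the seepage velocity is v_i = q/n_i, so the layer transit time is t_i = b_i·n_i / q:
  layer 1 (fractured sandstone): t_1 = 2.42 × 0.04 / 0.3690 = 0.2623 d
  layer 2 (fine sand): t_2 = 9.85 × 0.15 / 0.3690 = 4.004 d
  layer 3 (silty sand): t_3 = 6.00 × 0.20 / 0.3690 = 3.252 d
Total t = Σ t_i = 7.518 days.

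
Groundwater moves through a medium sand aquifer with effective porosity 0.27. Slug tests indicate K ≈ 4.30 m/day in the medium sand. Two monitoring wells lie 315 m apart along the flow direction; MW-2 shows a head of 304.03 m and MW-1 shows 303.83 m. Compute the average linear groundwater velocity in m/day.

0.0101

Hydraulic gradient i = (304.03 − 303.83) / 315 = 0.2 / 315 = 0.0006349.
Darcy flux q = K · i = 4.300 × 0.0006349 = 0.002730 m/day.
Seepage velocity v = q / n_e = 0.002730 / 0.27 = 0.01011 m/day.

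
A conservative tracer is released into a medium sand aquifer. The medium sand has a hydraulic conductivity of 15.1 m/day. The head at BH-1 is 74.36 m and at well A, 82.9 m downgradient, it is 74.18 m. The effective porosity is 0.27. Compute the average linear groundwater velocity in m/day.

0.121

Hydraulic gradient i = (74.36 − 74.18) / 82.9 = 0.18 / 82.9 = 0.002171.
Darcy flux q = K · i = 15.10 × 0.002171 = 0.03279 m/day.
Seepage velocity v = q / n_e = 0.03279 / 0.27 = 0.1214 m/day.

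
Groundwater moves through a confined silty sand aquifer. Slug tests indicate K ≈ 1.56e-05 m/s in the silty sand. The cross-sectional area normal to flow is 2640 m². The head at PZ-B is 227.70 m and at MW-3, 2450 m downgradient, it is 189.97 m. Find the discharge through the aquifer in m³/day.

54.8

Convert K: 1.56e-05 m/s × 86400 = 1.348 m/day.
Hydraulic gradient i = (227.70 − 189.97) / 2450 = 37.73 / 2450 = 0.01540.
Darcy's law: Q = K · A · i = 1.348 × 2640 × 0.01540 = 54.80 m³/day.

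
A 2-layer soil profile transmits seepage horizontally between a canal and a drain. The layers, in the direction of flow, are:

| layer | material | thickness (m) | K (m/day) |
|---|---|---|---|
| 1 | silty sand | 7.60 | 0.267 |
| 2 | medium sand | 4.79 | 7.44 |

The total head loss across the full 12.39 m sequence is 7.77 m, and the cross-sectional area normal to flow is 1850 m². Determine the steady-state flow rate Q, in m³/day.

494

Flow is perpendicular to layering, so the layers act in series and the equivalent K is the thickness-weighted harmonic mean.
Total thickness L = 7.60 + 4.79 = 12.39 m.
Σ(b_i/K_i) = 7.60/0.267 + 4.79/7.44 = 29.11 d.
K_eq = L / Σ(b_i/K_i) = 12.39 / 29.11 = 0.4257 m/day.
Q = K_eq · A · (Δh/L) = 0.4257 × 1850 × (7.77/12.39) = 493.8 m³/day.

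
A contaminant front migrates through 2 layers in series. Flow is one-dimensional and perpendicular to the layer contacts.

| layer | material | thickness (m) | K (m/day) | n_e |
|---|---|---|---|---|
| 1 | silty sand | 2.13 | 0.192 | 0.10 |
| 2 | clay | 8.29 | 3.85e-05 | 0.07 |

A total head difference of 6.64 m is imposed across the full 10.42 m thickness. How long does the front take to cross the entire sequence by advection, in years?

With flow normal to the layers, continuity requires the same specific discharge q through every layer.
Σ(b_i/K_i) = 2.13/0.192 + 8.29/3.85e-05 = 2.153e+05 d.
q = Δh / Σ(b_i/K_i) = 6.64 / 2.153e+05 = 3.084e-05 m/day.
In each layer the seepage velocity is v_i = q/n_i, so the layer transit time is t_i = b_i·n_i / q:
  layer 1 (silty sand): t_1 = 2.13 × 0.10 / 3.084e-05 = 6908 d
  layer 2 (clay): t_2 = 8.29 × 0.07 / 3.084e-05 = 18819 d
Total t = Σ t_i = 25727 days = 70.44 years.

70.4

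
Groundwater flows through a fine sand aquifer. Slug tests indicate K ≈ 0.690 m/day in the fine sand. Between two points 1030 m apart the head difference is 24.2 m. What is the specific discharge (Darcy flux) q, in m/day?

0.0162

Hydraulic gradient i = Δh / L = 24.2 / 1030 = 0.02350.
Specific discharge q = K · i = 0.6900 × 0.02350 = 0.01621 m/day.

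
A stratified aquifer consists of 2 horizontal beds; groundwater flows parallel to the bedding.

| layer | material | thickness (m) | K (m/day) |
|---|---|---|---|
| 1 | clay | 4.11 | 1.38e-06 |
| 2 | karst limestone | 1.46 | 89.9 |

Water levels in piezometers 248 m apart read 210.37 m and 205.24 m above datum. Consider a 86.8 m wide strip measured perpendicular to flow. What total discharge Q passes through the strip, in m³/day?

Flow is parallel to layering, so each bed carries its own Darcy discharge and the transmissivities add.
Σ(K_i·b_i) = 1.38e-06×4.11 + 89.9×1.46 = 131.3 m²/day.
Hydraulic gradient i = (210.37 − 205.24) / 248 = 5.13 / 248 = 0.02069.
Q = Σ(K_i·b_i) · W · i = 131.3 × 86.8 × 0.02069 = 235.7 m³/day.

236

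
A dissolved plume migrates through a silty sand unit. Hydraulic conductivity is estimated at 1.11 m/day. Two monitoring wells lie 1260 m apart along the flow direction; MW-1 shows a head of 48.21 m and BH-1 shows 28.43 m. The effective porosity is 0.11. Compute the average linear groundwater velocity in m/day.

Hydraulic gradient i = (48.21 − 28.43) / 1260 = 19.78 / 1260 = 0.01570.
Darcy flux q = K · i = 1.110 × 0.01570 = 0.01743 m/day.
Seepage velocity v = q / n_e = 0.01743 / 0.11 = 0.1584 m/day.

0.158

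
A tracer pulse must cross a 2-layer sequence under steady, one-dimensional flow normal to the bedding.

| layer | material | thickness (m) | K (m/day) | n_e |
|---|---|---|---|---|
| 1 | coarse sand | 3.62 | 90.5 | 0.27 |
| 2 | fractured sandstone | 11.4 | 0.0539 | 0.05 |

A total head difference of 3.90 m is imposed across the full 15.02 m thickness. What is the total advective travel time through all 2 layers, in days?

With flow normal to the layers, continuity requires the same specific discharge q through every layer.
Σ(b_i/K_i) = 3.62/90.5 + 11.4/0.0539 = 211.5 d.
q = Δh / Σ(b_i/K_i) = 3.90 / 211.5 = 0.01844 m/day.
In each layer the seepage velocity is v_i = q/n_i, so the layer transit time is t_i = b_i·n_i / q:
  layer 1 (coarse sand): t_1 = 3.62 × 0.27 / 0.01844 = 53.02 d
  layer 2 (fractured sandstone): t_2 = 11.4 × 0.05 / 0.01844 = 30.92 d
Total t = Σ t_i = 83.93 days.

83.9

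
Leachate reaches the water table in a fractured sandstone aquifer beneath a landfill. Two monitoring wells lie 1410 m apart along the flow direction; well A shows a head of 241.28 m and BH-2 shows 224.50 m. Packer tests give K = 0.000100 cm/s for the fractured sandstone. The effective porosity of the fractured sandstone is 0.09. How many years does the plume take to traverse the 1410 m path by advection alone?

338

Convert K: 0.000100 cm/s × 864 = 0.08640 m/day.
Hydraulic gradient i = (241.28 − 224.50) / 1410 = 16.78 / 1410 = 0.01190.
Darcy flux q = K · i = 0.08640 × 0.01190 = 0.001028 m/day.
Seepage velocity v = q / n_e = 0.001028 / 0.09 = 0.01142 m/day.
Travel time t = L / v = 1410 / 0.01142 = 1.234e+05 days = 337.9 years.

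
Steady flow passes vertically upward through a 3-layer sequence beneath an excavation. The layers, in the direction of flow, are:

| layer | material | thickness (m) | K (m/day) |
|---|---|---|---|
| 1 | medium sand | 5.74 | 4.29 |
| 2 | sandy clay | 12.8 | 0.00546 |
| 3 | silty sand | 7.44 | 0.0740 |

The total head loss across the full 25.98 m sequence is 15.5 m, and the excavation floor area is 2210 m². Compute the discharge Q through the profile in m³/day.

Flow is perpendicular to layering, so the layers act in series and the equivalent K is the thickness-weighted harmonic mean.
Total thickness L = 5.74 + 12.8 + 7.44 = 25.98 m.
Σ(b_i/K_i) = 5.74/4.29 + 12.8/0.00546 + 7.44/0.0740 = 2446 d.
K_eq = L / Σ(b_i/K_i) = 25.98 / 2446 = 0.01062 m/day.
Q = K_eq · A · (Δh/L) = 0.01062 × 2210 × (15.5/25.98) = 14.00 m³/day.

14.0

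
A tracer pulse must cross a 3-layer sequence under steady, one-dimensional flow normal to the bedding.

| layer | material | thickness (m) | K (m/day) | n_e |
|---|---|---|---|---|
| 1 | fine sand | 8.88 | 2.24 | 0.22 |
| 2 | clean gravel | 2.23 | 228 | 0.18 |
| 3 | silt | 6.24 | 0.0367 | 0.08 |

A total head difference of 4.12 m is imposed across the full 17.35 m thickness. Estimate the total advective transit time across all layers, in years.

With flow normal to the layers, continuity requires the same specific discharge q through every layer.
Σ(b_i/K_i) = 8.88/2.24 + 2.23/228 + 6.24/0.0367 = 174.0 d.
q = Δh / Σ(b_i/K_i) = 4.12 / 174.0 = 0.02368 m/day.
In each layer the seepage velocity is v_i = q/n_i, so the layer transit time is t_i = b_i·n_i / q:
  layer 1 (fine sand): t_1 = 8.88 × 0.22 / 0.02368 = 82.51 d
  layer 2 (clean gravel): t_2 = 2.23 × 0.18 / 0.02368 = 16.95 d
  layer 3 (silt): t_3 = 6.24 × 0.08 / 0.02368 = 21.08 d
Total t = Σ t_i = 120.5 days = 0.3300 years.

0.330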